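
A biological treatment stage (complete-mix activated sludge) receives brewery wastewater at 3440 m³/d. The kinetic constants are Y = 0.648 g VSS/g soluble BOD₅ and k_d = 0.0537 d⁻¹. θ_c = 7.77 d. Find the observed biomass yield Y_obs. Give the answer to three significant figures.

Y_obs ≈ 0.457 g VSS/g soluble BOD₅

Y_obs = Y / (1 + k_d θ_c) = 0.648 / (1 + 0.0537 × 7.77) = 0.648 / 1.417 = 0.4572.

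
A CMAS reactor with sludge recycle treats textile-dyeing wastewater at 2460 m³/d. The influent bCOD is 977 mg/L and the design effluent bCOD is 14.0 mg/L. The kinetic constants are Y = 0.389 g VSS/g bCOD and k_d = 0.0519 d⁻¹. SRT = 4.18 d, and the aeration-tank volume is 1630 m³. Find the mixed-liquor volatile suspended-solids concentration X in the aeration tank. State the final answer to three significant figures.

X ≈ 1940 mg/L

Solving the biomass balance for X: X = Y Q (S₀−S) θ_c / [V (1+k_d θ_c)] = 0.389 × 2460 × (977 − 14.0) × 4.18 / [1630 × (1 + 0.0519 × 4.18)] = 1942 mg/L.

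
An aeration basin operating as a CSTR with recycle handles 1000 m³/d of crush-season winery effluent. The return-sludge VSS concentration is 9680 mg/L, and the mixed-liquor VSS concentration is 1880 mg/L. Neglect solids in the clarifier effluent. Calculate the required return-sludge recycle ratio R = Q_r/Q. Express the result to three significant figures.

Solids balance on the clarifier gives (1+R)X = R·X_r, so R = X/(X_r − X) = 1880 / (9680 − 1880) = 0.2410.

R ≈ 0.241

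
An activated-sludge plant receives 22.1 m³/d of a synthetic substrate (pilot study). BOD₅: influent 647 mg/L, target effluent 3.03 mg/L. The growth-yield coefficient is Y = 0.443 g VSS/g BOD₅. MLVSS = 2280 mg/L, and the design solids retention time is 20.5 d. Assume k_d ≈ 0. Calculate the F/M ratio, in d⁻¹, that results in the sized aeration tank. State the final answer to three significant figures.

F/M ≈ 0.111 d⁻¹

V·X = Y·Q·ΔS·θ_c gives V = 0.443 × 22.1 × (647 − 3.03) × 20.5 / 2280 = 56.69 m³.
Food-to-microorganism ratio F/M = Q S₀ / (V X) = 22.1 × 647 / (56.69 × 2280) = 0.1106 d⁻¹.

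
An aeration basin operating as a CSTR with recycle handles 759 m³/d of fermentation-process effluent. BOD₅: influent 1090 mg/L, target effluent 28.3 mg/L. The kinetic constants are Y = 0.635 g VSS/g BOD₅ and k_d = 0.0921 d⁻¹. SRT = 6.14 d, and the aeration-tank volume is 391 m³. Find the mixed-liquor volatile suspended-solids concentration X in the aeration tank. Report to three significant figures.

X = Y·Q·ΔS·θ_c / [V·(1 + k_d θ_c)] = 0.635 × 759 × (1090 − 28.3) × 6.14 / [391 × (1 + 0.0921 × 6.14)] = 5133 mg/L.

X ≈ 5130 mg/L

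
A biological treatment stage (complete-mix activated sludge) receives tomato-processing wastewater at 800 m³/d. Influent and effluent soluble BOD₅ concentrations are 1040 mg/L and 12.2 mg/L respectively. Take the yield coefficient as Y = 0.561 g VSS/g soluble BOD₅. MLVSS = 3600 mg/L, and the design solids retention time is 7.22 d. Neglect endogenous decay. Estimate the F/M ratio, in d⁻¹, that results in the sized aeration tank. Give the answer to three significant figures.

F/M ≈ 0.250 d⁻¹

Biomass mass balance (decay neglected): V·X = Y·Q·(S₀ − S)·θ_c, so V = 0.561 × 800 × (1040 − 12.2) × 7.22 / 3600 = 925.1 m³.
Food-to-microorganism ratio F/M = Q S₀ / (V X) = 800 × 1040 / (925.1 × 3600) = 0.2498 d⁻¹.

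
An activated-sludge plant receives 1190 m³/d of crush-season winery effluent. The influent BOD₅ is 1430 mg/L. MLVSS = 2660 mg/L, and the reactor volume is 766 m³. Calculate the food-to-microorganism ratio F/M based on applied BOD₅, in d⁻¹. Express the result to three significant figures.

F/M = applied load / biomass = Q·S₀/(V·X) = 1190 × 1430 / (766.0 × 2660) = 0.8352 d⁻¹.

F/M ≈ 0.835 d⁻¹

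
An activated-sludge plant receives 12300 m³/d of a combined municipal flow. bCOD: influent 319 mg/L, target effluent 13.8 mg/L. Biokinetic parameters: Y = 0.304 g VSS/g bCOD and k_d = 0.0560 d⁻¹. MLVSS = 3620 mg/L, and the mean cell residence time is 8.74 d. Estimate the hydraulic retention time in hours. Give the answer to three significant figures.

Steady-state biomass mass balance: V·X·(1 + k_d·θ_c) = Y·Q·(S₀ − S)·θ_c, so V = 0.304 × 12300 × (319 − 13.8) × 8.74 / [3620 × (1 + 0.0560 × 8.74)] = 9.97×10^6 / 5392 = 1850 m³.
τ = V/Q = 1850/12300 = 0.1504 d, or 3.610 h.

τ ≈ 3.61 h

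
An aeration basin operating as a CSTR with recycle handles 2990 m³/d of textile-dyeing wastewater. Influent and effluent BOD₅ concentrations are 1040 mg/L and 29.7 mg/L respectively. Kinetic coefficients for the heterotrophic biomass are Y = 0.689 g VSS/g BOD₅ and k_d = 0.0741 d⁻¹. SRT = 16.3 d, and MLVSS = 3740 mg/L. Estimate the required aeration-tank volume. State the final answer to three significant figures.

V ≈ 4110 m³

From the SRT design equation V = Y Q (S₀−S) θ_c / [X (1 + k_d θ_c)] = 0.689 × 2990 × (1040 − 29.7) × 16.3 / [3740 × (1 + 0.0741 × 16.3)] = 3.39×10^7 / 8257 = 4109 m³.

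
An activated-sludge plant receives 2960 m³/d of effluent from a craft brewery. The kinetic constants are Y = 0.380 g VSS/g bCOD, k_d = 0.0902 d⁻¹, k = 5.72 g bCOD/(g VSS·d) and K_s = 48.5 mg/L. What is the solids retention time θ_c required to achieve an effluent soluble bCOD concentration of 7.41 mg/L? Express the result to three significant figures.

θ_c ≈ 5.05 d

At the target effluent, Y k S/(K_s+S) = 0.380×5.72×7.41/55.91 = 0.2881 d⁻¹.
Then 1/θ_c = μ − k_d = 0.2881 − 0.0902 = 0.1979 d⁻¹, giving θ_c = 5.054 d.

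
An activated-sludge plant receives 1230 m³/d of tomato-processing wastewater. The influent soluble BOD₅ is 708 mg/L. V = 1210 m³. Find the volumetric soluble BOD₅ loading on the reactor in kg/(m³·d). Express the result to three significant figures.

L_v ≈ 0.720 kg soluble BOD₅/(m³·d)

L_v = Q S₀ / V = 1230 × 708 × 10⁻³ / 1210 = 0.7197 kg/(m³·d).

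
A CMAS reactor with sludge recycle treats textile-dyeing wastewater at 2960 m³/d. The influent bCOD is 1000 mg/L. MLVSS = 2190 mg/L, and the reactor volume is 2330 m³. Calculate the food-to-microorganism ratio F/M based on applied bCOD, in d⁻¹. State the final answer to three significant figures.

Food-to-microorganism ratio F/M = Q S₀ / (V X) = 2960 × 1000 / (2330 × 2190) = 0.5801 d⁻¹.

F/M ≈ 0.580 d⁻¹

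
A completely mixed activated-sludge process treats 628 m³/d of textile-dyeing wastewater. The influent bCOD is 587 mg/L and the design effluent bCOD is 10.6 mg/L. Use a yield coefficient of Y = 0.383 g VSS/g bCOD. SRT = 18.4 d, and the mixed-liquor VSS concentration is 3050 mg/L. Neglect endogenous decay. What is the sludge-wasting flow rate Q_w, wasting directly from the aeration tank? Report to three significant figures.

With k_d = 0 the design equation reduces to V = Y Q (S₀−S) θ_c / X = 0.383 × 628 × (587 − 10.6) × 18.4 / 3050 = 836.4 m³.
With mixed-liquor wasting, θ_c = V/Q_w, so Q_w = V/θ_c = 836.4/18.4 = 45.46 m³/d.

Q_w ≈ 45.5 m³/d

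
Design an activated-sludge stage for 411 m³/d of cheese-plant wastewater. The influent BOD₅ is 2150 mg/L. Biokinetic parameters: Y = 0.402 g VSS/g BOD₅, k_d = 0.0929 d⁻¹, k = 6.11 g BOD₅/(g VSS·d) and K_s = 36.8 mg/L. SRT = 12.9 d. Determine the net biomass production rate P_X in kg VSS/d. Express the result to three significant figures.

From the Monod/SRT balance for a CMAS, S = K_s·(1+k_d θ_c)/[θ_c·(Y k − k_d) − 1] = 36.8 × (1 + 0.0929 × 12.9) / [12.9 × (0.402 × 6.11 − 0.0929) − 1] = 80.90 / 29.49 = 2.744 mg/L.
Observed yield with endogenous decay: Y_obs = Y / (1 + k_d·θ_c) = 0.402 / (1 + 0.0929 × 12.9) = 0.402 / 2.198 = 0.1829 g VSS/g BOD₅.
Q·(S₀ − S) = 411 × (2150 − 2.74) × 10⁻³ = 882.5 kg/d removed.
Net biomass production P_X = Y_obs × Q·(S₀ − S) = 0.1829 × 882.5 = 161.4 kg VSS/d.

P_X ≈ 161 kg VSS/d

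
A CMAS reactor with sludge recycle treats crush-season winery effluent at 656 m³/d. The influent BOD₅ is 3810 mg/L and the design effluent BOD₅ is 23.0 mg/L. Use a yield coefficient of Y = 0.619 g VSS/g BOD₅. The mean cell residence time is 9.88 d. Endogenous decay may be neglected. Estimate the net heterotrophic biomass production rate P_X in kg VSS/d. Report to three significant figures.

P_X ≈ 1540 kg VSS/d

No decay correction is needed, so Y_obs = Y = 0.619.
Mass of BOD₅ removed per day: Q(S₀ − S) = 656 × 3787 g/m³ = 2484 kg/d.
Biomass produced: P_X = Y_obs·Q·ΔS = 0.6190 × 2484 ≈ 1538 kg VSS/d.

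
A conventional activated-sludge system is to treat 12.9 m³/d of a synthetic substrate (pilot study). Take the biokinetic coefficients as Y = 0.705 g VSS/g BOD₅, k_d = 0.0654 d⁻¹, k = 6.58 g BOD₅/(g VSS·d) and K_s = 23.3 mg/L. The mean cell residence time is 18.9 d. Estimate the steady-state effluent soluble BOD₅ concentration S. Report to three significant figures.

For a completely mixed reactor with recycle the Lawrence–McCarty relation gives S = K_s·(1 + k_d·θ_c) / [θ_c·(Y·k − k_d) − 1] = 23.3 × (1 + 0.0654 × 18.9) / [18.9 × (0.705 × 6.58 − 0.0654) − 1] = 52.10 / 85.44 = 0.6098 mg/L.

S ≈ 0.610 mg/L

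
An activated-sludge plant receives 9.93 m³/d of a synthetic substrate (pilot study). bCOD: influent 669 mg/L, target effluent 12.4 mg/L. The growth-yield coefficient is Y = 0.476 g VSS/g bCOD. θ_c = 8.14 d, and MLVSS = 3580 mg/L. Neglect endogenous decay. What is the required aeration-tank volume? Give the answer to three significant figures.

With k_d = 0 the design equation reduces to V = Y Q (S₀−S) θ_c / X = 0.476 × 9.93 × (669 − 12.4) × 8.14 / 3580 = 7.057 m³.

V ≈ 7.06 m³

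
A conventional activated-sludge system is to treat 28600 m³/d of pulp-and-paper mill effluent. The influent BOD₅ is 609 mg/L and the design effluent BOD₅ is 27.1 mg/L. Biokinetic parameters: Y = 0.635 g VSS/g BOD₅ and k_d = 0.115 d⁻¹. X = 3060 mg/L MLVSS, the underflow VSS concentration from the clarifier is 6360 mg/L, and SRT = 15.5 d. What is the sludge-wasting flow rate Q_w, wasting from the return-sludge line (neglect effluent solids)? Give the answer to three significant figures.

Q_w ≈ 597 m³/d

From the SRT design equation V = Y Q (S₀−S) θ_c / [X (1 + k_d θ_c)] = 0.635 × 28600 × (609 − 27.1) × 15.5 / [3060 × (1 + 0.115 × 15.5)] = 1.64×10^8 / 8514 = 19238 m³.
θ_c = V·X/(Q_w·X_r) when wasting from the recycle, so Q_w = V·X/(θ_c·X_r) = 19238 × 3060 / (15.5 × 6360) = 597.2 m³/d.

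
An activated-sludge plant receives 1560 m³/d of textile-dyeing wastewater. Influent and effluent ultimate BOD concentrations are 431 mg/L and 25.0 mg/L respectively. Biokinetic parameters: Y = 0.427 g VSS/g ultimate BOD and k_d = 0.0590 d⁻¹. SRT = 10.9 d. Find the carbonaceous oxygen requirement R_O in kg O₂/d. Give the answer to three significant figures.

R_O ≈ 400 kg O₂/d

The observed yield is Y_obs = Y/(1 + k_d·θ_c) = 0.427 / (1 + 0.0590 × 10.9) = 0.427 / 1.643 = 0.2599 g VSS per g ultimate BOD removed.
Substrate removed = Q·(S₀ − S) = 1560 m³/d × (431 − 25.0) g/m³ = 6.33×10^5 g/d = 633.4 kg/d.
Biomass synthesised: P_X = Y_obs × 633.4 = 164.6 kg VSS/d.
R_O = Q·(S₀ − S) − 1.42·P_X = 633.4 − 1.42 × 164.6 = 399.6 kg O₂/d.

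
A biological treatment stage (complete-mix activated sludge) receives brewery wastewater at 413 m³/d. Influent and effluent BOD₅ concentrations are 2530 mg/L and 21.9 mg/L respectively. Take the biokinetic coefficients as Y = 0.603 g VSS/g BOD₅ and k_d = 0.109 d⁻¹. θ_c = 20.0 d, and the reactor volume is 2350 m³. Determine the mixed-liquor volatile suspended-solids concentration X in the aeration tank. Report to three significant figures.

X ≈ 1670 mg/L

Solving the biomass balance for X: X = Y Q (S₀−S) θ_c / [V (1+k_d θ_c)] = 0.603 × 413 × (2530 − 21.9) × 20.0 / [2350 × (1 + 0.109 × 20.0)] = 1672 mg/L.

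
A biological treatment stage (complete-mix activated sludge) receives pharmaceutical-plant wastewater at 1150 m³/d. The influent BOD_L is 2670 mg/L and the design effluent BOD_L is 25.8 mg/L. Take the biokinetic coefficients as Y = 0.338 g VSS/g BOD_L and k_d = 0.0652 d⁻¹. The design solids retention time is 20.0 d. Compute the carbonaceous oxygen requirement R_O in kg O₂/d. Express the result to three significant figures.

R_O ≈ 2410 kg O₂/d

Correct the yield for decay: Y_obs = Y/(1 + k_d θ_c) = 0.338 / (1 + 0.0652 × 20.0) = 0.338 / 2.304 = 0.1467.
Substrate removed = Q·(S₀ − S) = 1150 m³/d × (2670 − 25.8) g/m³ = 3.04×10^6 g/d = 3041 kg/d.
P_X = Y_obs·Q·(S₀ − S) = 0.1467 × 3041 = 446.1 kg VSS/d.
R_O = Q·(S₀ − S) − 1.42·P_X = 3041 − 1.42 × 446.1 = 2407 kg O₂/d.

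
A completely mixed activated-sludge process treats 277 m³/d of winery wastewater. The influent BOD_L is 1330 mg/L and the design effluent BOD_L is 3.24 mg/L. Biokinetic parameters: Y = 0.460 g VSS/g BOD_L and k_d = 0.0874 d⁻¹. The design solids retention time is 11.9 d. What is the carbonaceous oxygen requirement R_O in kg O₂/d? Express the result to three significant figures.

The observed yield is Y_obs = Y/(1 + k_d·θ_c) = 0.460 / (1 + 0.0874 × 11.9) = 0.460 / 2.040 = 0.2255 g VSS per g BOD_L removed.
Substrate removed = Q·(S₀ − S) = 277 m³/d × (1330 − 3.24) g/m³ = 3.68×10^5 g/d = 367.5 kg/d.
Net sludge production P_X = 0.2255 × 367.5 = 82.87 kg VSS/d.
Carbonaceous O₂ demand = substrate oxidised − cell-mass equivalent = 367.5 − 1.42 × 82.87 = 249.8 kg O₂/d.

R_O ≈ 250 kg O₂/d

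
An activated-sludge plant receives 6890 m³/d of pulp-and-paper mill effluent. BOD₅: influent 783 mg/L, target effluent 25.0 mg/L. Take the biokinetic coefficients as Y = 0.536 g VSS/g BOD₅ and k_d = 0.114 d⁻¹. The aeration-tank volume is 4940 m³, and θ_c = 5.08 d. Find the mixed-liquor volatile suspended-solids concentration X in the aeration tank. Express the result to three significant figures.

X ≈ 1820 mg/L

From V·X·(1 + k_d·θ_c) = Y·Q·(S₀ − S)·θ_c: X = 0.536 × 6890 × (783 − 25.0) × 5.08 / [4940 × (1 + 0.114 × 5.08)] = 1823 mg/L.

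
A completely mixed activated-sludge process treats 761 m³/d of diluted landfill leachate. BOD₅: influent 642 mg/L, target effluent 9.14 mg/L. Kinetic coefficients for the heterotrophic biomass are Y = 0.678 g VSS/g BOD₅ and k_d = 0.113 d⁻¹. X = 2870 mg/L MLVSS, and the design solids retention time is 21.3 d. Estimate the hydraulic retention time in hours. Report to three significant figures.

τ ≈ 22.4 h

From the SRT design equation V = Y Q (S₀−S) θ_c / [X (1 + k_d θ_c)] = 0.678 × 761 × (642 − 9.14) × 21.3 / [2870 × (1 + 0.113 × 21.3)] = 6.96×10^6 / 9778 = 711.3 m³.
τ = V/Q = 711.3/761 = 0.9347 d, or 22.43 h.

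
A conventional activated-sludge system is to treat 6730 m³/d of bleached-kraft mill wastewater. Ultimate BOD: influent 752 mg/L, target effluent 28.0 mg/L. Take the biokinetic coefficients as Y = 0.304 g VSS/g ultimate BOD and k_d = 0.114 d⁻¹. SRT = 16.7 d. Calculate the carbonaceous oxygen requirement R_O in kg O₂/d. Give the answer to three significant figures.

Y_obs = Y / (1 + k_d θ_c) = 0.304 / (1 + 0.114 × 16.7) = 0.304 / 2.904 = 0.1047.
ΔS = 752 − 28.0 = 724.0 mg/L, so the substrate removal rate is 6730 × 724.0/1000 = 4873 kg ultimate BOD/d.
P_X = Y_obs·Q·(S₀ − S) = 0.1047 × 4873 = 510.1 kg VSS/d.
R_O = Q·ΔS − 1.42 P_X = 4873 − 724.4 = 4148 kg O₂/d.

R_O ≈ 4150 kg O₂/d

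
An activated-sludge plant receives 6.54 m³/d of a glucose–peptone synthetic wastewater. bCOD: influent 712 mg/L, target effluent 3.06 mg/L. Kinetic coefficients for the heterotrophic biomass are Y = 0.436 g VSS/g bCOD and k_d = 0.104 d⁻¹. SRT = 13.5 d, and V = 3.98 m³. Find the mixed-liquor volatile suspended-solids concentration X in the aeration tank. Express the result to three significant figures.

X = Y·Q·ΔS·θ_c / [V·(1 + k_d θ_c)] = 0.436 × 6.54 × (712 − 3.06) × 13.5 / [3.98 × (1 + 0.104 × 13.5)] = 2852 mg/L.

X ≈ 2850 mg/L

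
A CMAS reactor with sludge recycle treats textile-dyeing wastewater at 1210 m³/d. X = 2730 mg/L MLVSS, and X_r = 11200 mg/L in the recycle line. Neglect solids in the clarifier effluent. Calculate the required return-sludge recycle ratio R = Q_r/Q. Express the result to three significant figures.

R = Q_r/Q = X/(X_r − X) = 2730 / (11200 − 2730) = 0.3223.

R ≈ 0.322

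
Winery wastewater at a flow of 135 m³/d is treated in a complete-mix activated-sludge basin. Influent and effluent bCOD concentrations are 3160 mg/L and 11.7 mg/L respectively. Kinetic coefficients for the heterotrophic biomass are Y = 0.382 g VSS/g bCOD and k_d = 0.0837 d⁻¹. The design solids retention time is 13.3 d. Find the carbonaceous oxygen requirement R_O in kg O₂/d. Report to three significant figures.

Y_obs = Y / (1 + k_d θ_c) = 0.382 / (1 + 0.0837 × 13.3) = 0.382 / 2.113 = 0.1808.
Q·(S₀ − S) = 135 × (3160 − 11.7) × 10⁻³ = 425.0 kg/d removed.
Net sludge production P_X = 0.1808 × 425.0 = 76.83 kg VSS/d.
R_O = Q·(S₀ − S) − 1.42·P_X = 425.0 − 1.42 × 76.83 = 315.9 kg O₂/d.

R_O ≈ 316 kg O₂/d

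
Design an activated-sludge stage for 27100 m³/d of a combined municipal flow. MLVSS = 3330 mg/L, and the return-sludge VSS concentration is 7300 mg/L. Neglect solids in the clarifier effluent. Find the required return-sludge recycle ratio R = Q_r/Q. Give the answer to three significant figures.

Solids balance on the clarifier gives (1+R)X = R·X_r, so R = X/(X_r − X) = 3330 / (7300 − 3330) = 0.8388.

R ≈ 0.839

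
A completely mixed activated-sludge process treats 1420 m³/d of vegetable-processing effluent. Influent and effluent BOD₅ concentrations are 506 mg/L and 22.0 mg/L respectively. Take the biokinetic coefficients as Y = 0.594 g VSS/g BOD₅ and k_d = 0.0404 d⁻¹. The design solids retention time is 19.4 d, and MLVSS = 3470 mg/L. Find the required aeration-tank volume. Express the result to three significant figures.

V ≈ 1280 m³

From the SRT design equation V = Y Q (S₀−S) θ_c / [X (1 + k_d θ_c)] = 0.594 × 1420 × (506 − 22.0) × 19.4 / [3470 × (1 + 0.0404 × 19.4)] = 7.92×10^6 / 6190 = 1280 m³.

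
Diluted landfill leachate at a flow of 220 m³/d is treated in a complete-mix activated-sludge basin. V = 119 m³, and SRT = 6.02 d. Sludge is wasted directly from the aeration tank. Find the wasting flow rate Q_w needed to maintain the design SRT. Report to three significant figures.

Q_w ≈ 19.8 m³/d

Wasting from the aeration tank: Q_w = V / θ_c = 119.0 / 6.02 = 19.77 m³/d.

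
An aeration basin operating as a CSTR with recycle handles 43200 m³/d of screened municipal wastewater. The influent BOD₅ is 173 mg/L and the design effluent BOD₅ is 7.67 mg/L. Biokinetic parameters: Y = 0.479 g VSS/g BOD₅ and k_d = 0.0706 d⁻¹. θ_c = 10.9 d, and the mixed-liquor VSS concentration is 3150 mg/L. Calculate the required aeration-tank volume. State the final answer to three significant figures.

V ≈ 6690 m³

Rearranging the biomass balance for a CMAS with decay, V = Y·Q·ΔS·θ_c / [X·(1+k_d θ_c)] = 0.479 × 43200 × (173 − 7.67) × 10.9 / [3150 × (1 + 0.0706 × 10.9)] = 3.73×10^7 / 5574 = 6690 m³.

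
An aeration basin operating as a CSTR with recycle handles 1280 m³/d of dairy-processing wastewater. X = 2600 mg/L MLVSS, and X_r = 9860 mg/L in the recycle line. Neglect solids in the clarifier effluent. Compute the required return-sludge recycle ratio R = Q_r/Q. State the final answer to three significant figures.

R ≈ 0.358

Solids balance on the clarifier gives (1+R)X = R·X_r, so R = X/(X_r − X) = 2600 / (9860 − 2600) = 0.3581.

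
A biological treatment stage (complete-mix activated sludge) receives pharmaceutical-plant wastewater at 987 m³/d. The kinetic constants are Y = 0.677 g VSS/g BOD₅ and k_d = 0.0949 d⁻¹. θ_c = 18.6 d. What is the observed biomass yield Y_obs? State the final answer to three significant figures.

Correct the yield for decay: Y_obs = Y/(1 + k_d θ_c) = 0.677 / (1 + 0.0949 × 18.6) = 0.677 / 2.765 = 0.2448.

Y_obs ≈ 0.245 g VSS/g BOD₅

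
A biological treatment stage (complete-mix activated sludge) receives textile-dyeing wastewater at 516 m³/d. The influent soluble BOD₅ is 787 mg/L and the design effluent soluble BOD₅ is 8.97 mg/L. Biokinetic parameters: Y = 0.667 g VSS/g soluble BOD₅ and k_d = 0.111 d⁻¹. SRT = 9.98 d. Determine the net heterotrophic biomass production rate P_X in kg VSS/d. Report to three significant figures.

Y_obs = Y / (1 + k_d θ_c) = 0.667 / (1 + 0.111 × 9.98) = 0.667 / 2.108 = 0.3164.
Mass of soluble BOD₅ removed per day: Q(S₀ − S) = 516 × 778.0 g/m³ = 401.5 kg/d.
Net biomass production P_X = Y_obs × Q·(S₀ − S) = 0.3164 × 401.5 = 127.0 kg VSS/d.

P_X ≈ 127 kg VSS/d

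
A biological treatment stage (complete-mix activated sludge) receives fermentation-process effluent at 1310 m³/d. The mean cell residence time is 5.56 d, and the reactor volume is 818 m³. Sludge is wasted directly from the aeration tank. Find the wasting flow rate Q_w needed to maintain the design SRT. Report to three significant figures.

For wasting at MLVSS concentration, Q_w = V/θ_c = 818.0/5.56 = 147.1 m³/d.

Q_w ≈ 147 m³/d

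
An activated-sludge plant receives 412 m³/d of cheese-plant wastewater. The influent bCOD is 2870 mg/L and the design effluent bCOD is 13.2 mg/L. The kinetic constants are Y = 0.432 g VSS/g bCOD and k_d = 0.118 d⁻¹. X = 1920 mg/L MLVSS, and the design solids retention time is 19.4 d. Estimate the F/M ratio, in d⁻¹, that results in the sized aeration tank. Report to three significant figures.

Rearranging the biomass balance for a CMAS with decay, V = Y·Q·ΔS·θ_c / [X·(1+k_d θ_c)] = 0.432 × 412 × (2870 − 13.2) × 19.4 / [1920 × (1 + 0.118 × 19.4)] = 9.86×10^6 / 6315 = 1562 m³.
F/M = applied load / biomass = Q·S₀/(V·X) = 412 × 2870 / (1562 × 1920) = 0.3943 d⁻¹.

F/M ≈ 0.394 d⁻¹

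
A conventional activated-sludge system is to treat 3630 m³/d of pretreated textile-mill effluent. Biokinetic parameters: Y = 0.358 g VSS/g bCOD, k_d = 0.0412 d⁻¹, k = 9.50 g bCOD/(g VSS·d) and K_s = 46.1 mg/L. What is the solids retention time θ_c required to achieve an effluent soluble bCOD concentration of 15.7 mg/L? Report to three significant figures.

At the target effluent, Y k S/(K_s+S) = 0.358×9.50×15.7/61.80 = 0.8640 d⁻¹.
1/θ_c = 0.8640 − 0.0412 = 0.8228 d⁻¹, so θ_c = 1.215 d.

θ_c ≈ 1.22 d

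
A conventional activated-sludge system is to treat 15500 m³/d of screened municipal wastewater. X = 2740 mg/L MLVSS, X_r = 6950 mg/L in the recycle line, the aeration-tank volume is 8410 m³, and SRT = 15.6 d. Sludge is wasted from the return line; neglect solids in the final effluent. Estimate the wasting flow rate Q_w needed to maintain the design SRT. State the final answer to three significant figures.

θ_c = V·X/(Q_w·X_r) when wasting from the recycle, so Q_w = V·X/(θ_c·X_r) = 8410 × 2740 / (15.6 × 6950) = 212.5 m³/d.

Q_w ≈ 213 m³/d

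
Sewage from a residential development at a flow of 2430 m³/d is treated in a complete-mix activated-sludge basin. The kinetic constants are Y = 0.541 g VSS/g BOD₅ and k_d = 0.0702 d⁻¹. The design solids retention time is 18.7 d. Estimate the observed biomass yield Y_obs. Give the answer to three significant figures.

Y_obs ≈ 0.234 g VSS/g BOD₅

Observed yield with endogenous decay: Y_obs = Y / (1 + k_d·θ_c) = 0.541 / (1 + 0.0702 × 18.7) = 0.541 / 2.313 = 0.2339 g VSS/g BOD₅.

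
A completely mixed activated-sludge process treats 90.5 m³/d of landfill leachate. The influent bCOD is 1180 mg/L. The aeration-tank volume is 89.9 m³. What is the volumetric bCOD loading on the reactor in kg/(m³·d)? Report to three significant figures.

L_v ≈ 1.19 kg bCOD/(m³·d)

Applied bCOD load per unit volume = Q·S₀/V = (90.5 × 1180/1000)/89.90 = 1.188 kg bCOD·m⁻³·d⁻¹.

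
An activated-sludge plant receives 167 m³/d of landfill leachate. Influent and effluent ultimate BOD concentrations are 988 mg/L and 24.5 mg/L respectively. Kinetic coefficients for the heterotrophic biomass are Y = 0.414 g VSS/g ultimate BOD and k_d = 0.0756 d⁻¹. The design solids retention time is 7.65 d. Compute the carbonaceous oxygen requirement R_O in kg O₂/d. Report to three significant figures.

R_O ≈ 101 kg O₂/d

Observed yield with endogenous decay: Y_obs = Y / (1 + k_d·θ_c) = 0.414 / (1 + 0.0756 × 7.65) = 0.414 / 1.578 = 0.2623 g VSS/g ultimate BOD.
Mass of ultimate BOD removed per day: Q(S₀ − S) = 167 × 963.5 g/m³ = 160.9 kg/d.
P_X = Y_obs·Q·(S₀ − S) = 0.2623 × 160.9 = 42.21 kg VSS/d.
Carbonaceous O₂ demand = substrate oxidised − cell-mass equivalent = 160.9 − 1.42 × 42.21 = 101.0 kg O₂/d.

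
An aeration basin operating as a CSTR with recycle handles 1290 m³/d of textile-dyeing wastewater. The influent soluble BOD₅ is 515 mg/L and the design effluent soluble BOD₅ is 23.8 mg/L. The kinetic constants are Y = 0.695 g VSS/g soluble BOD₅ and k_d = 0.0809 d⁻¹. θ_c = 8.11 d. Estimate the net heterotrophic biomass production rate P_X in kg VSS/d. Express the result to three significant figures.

P_X ≈ 266 kg VSS/d

The observed yield is Y_obs = Y/(1 + k_d·θ_c) = 0.695 / (1 + 0.0809 × 8.11) = 0.695 / 1.656 = 0.4197 g VSS per g soluble BOD₅ removed.
Mass of soluble BOD₅ removed per day: Q(S₀ − S) = 1290 × 491.2 g/m³ = 633.6 kg/d.
Biomass produced: P_X = Y_obs·Q·ΔS = 0.4197 × 633.6 ≈ 265.9 kg VSS/d.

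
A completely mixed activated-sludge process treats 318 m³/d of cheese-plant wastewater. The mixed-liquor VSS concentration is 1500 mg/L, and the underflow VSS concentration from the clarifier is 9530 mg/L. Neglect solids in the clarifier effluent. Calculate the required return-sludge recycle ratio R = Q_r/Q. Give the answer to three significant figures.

R ≈ 0.187

R = Q_r/Q = X/(X_r − X) = 1500 / (9530 − 1500) = 0.1868.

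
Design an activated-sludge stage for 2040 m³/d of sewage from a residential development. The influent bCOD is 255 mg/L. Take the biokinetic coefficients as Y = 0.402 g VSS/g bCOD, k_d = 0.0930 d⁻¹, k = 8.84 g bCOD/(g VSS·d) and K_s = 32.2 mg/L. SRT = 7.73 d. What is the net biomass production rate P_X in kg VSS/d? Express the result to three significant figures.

P_X ≈ 121 kg VSS/d

From the Monod/SRT balance for a CMAS, S = K_s·(1+k_d θ_c)/[θ_c·(Y k − k_d) − 1] = 32.2 × (1 + 0.0930 × 7.73) / [7.73 × (0.402 × 8.84 − 0.0930) − 1] = 55.35 / 25.75 = 2.149 mg/L.
Correct the yield for decay: Y_obs = Y/(1 + k_d θ_c) = 0.402 / (1 + 0.0930 × 7.73) = 0.402 / 1.719 = 0.2339.
Q·(S₀ − S) = 2040 × (255 − 2.15) × 10⁻³ = 515.8 kg/d removed.
P_X = Y_obs · Q(S₀ − S) = 0.2339 × 515.8 = 120.6 kg VSS/d.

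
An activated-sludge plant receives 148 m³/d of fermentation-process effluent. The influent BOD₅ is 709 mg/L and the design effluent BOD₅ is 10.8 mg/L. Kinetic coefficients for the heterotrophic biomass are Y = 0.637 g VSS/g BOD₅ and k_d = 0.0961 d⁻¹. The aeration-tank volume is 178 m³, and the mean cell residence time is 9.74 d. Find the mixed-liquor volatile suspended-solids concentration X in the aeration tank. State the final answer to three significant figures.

Solving the biomass balance for X: X = Y Q (S₀−S) θ_c / [V (1+k_d θ_c)] = 0.637 × 148 × (709 − 10.8) × 9.74 / [178 × (1 + 0.0961 × 9.74)] = 1860 mg/L.

X ≈ 1860 mg/L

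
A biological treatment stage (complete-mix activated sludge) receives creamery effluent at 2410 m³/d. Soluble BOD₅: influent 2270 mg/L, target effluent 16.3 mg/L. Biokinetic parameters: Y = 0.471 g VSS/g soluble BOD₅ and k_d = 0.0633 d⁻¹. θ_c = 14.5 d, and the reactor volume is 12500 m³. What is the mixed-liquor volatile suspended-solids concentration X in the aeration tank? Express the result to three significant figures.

Solving the biomass balance for X: X = Y Q (S₀−S) θ_c / [V (1+k_d θ_c)] = 0.471 × 2410 × (2270 − 16.3) × 14.5 / [12500 × (1 + 0.0633 × 14.5)] = 1547 mg/L.

X ≈ 1550 mg/L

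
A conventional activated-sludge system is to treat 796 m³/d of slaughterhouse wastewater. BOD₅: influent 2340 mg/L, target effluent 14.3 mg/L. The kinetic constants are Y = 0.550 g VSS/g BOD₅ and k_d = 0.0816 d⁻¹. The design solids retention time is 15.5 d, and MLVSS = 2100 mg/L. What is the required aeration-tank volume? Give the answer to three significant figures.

Steady-state biomass mass balance: V·X·(1 + k_d·θ_c) = Y·Q·(S₀ − S)·θ_c, so V = 0.550 × 796 × (2340 − 14.3) × 15.5 / [2100 × (1 + 0.0816 × 15.5)] = 1.58×10^7 / 4756 = 3318 m³.

V ≈ 3320 m³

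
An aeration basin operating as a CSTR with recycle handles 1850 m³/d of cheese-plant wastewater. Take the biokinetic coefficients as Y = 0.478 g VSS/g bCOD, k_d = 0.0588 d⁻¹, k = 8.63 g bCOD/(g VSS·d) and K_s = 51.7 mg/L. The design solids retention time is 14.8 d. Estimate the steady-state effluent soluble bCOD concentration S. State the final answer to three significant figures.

S ≈ 1.63 mg/L

Effluent substrate depends only on kinetics and SRT: S = K_s(1 + k_d θ_c) / [θ_c(Yk − k_d) − 1] = 51.7 × (1 + 0.0588 × 14.8) / [14.8 × (0.478 × 8.63 − 0.0588) − 1] = 96.69 / 59.18 = 1.634 mg/L.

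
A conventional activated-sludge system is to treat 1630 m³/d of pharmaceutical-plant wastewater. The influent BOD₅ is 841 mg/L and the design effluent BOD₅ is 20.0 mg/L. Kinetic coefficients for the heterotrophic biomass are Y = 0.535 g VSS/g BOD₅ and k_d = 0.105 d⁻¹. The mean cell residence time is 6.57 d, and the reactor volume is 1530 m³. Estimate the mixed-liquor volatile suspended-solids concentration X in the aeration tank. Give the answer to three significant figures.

X ≈ 1820 mg/L

Solving the biomass balance for X: X = Y Q (S₀−S) θ_c / [V (1+k_d θ_c)] = 0.535 × 1630 × (841 − 20.0) × 6.57 / [1530 × (1 + 0.105 × 6.57)] = 1819 mg/L.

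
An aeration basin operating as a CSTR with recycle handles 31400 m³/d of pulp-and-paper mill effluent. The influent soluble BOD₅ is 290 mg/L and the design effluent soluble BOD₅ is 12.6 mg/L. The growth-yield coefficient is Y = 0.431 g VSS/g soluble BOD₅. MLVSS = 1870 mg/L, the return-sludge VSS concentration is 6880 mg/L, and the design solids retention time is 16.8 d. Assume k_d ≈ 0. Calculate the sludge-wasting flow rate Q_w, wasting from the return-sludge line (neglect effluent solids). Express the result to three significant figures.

V·X = Y·Q·ΔS·θ_c gives V = 0.431 × 31400 × (290 − 12.6) × 16.8 / 1870 = 33727 m³.
Wasting from the return line (neglecting effluent solids): Q_w = V·X / (θ_c·X_r) = 33727 × 1870 / (16.8 × 6880) = 545.7 m³/d.

Q_w ≈ 546 m³/d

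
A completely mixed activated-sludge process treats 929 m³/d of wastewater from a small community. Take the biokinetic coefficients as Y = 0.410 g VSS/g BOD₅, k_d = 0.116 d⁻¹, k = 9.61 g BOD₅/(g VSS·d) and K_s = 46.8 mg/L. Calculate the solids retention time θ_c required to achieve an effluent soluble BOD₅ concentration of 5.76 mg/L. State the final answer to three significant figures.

From 1/θ_c = Y·k·S/(K_s + S) − k_d: Y·k·S/(K_s+S) = 0.410 × 9.61 × 5.76 / (46.8 + 5.76) = 0.4318 d⁻¹.
θ_c = 1/(μ − k_d) = 1/(0.4318 − 0.116) = 1/0.3158 = 3.167 d.

θ_c ≈ 3.17 d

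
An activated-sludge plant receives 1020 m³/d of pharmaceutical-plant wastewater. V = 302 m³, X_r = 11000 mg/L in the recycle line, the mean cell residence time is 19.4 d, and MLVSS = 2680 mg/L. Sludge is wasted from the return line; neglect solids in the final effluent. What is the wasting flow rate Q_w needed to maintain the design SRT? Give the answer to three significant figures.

Q_w ≈ 3.79 m³/d

Wasting from the return line (neglecting effluent solids): Q_w = V·X / (θ_c·X_r) = 302.0 × 2680 / (19.4 × 11000) = 3.793 m³/d.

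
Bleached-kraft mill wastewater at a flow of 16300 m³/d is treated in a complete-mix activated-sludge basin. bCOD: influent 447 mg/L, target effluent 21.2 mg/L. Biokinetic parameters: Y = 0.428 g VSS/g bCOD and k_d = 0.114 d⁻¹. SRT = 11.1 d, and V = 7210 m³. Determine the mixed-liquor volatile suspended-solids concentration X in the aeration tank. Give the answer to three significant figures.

Solving the biomass balance for X: X = Y Q (S₀−S) θ_c / [V (1+k_d θ_c)] = 0.428 × 16300 × (447 − 21.2) × 11.1 / [7210 × (1 + 0.114 × 11.1)] = 2019 mg/L.

X ≈ 2020 mg/L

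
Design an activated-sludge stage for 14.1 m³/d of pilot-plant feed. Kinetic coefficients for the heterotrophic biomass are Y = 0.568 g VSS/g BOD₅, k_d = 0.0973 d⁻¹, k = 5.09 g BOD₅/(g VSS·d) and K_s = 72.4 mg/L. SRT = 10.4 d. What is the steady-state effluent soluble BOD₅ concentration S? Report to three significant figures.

S ≈ 5.19 mg/L

From the Monod/SRT balance for a CMAS, S = K_s·(1+k_d θ_c)/[θ_c·(Y k − k_d) − 1] = 72.4 × (1 + 0.0973 × 10.4) / [10.4 × (0.568 × 5.09 − 0.0973) − 1] = 145.7 / 28.06 = 5.192 mg/L.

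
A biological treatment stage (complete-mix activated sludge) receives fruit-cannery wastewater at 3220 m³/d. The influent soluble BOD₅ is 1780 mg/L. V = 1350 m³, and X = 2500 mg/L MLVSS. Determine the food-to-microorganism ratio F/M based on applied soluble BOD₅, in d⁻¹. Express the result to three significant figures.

F/M = Q·S₀ / (V·X) = 3220 × 1780 / (1350 × 2500) = 1.698 g soluble BOD₅·(g VSS·d)⁻¹.

F/M ≈ 1.70 d⁻¹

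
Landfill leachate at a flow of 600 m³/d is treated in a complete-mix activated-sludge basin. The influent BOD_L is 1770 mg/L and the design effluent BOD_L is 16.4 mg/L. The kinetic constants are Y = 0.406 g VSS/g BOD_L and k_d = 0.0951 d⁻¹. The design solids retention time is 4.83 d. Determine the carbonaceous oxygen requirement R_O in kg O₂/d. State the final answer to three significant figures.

Y_obs = Y / (1 + k_d θ_c) = 0.406 / (1 + 0.0951 × 4.83) = 0.406 / 1.459 = 0.2782.
Q·(S₀ − S) = 600 × (1770 − 16.4) × 10⁻³ = 1052 kg/d removed.
Biomass synthesised: P_X = Y_obs × 1052 = 292.7 kg VSS/d.
Carbonaceous O₂ demand = substrate oxidised − cell-mass equivalent = 1052 − 1.42 × 292.7 = 636.5 kg O₂/d.

R_O ≈ 636 kg O₂/d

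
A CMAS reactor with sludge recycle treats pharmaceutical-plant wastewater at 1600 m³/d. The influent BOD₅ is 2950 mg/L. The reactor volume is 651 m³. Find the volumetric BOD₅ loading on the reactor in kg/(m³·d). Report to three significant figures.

L_v = Q S₀ / V = 1600 × 2950 × 10⁻³ / 651.0 = 7.250 kg/(m³·d).

L_v ≈ 7.25 kg BOD₅/(m³·d)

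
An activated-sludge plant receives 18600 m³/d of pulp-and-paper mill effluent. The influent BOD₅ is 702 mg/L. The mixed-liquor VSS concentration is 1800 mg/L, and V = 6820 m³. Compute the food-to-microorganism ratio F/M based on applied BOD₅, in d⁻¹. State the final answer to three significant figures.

F/M = Q·S₀ / (V·X) = 18600 × 702 / (6820 × 1800) = 1.064 g BOD₅·(g VSS·d)⁻¹.

F/M ≈ 1.06 d⁻¹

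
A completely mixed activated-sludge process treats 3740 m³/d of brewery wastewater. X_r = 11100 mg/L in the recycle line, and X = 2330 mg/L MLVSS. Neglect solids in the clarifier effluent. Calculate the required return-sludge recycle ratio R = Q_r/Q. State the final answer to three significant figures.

Solids balance on the clarifier gives (1+R)X = R·X_r, so R = X/(X_r − X) = 2330 / (11100 − 2330) = 0.2657.

R ≈ 0.266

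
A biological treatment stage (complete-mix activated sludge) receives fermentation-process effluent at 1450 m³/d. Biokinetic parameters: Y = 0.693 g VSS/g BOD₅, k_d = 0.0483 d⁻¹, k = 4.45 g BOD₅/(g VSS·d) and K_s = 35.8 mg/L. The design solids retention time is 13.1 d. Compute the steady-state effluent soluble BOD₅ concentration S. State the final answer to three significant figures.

From the Monod/SRT balance for a CMAS, S = K_s·(1+k_d θ_c)/[θ_c·(Y k − k_d) − 1] = 35.8 × (1 + 0.0483 × 13.1) / [13.1 × (0.693 × 4.45 − 0.0483) − 1] = 58.45 / 38.77 = 1.508 mg/L.

S ≈ 1.51 mg/L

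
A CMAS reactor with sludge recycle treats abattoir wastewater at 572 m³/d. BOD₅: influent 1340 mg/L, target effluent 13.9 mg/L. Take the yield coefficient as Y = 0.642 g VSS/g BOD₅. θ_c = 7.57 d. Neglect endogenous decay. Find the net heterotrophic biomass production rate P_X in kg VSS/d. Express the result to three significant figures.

P_X ≈ 487 kg VSS/d

No decay correction is needed, so Y_obs = Y = 0.642.
ΔS = 1340 − 13.9 = 1326 mg/L, so the substrate removal rate is 572 × 1326/1000 = 758.5 kg BOD₅/d.
So the net sludge growth is P_X = 0.6420 × 758.5 = 487.0 kg VSS/d.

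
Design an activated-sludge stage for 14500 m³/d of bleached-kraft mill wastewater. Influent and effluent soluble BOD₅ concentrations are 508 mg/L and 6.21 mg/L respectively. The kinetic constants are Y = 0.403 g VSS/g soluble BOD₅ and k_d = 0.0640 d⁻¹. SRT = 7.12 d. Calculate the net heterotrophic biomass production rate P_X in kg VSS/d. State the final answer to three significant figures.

P_X ≈ 2010 kg VSS/d

The observed yield is Y_obs = Y/(1 + k_d·θ_c) = 0.403 / (1 + 0.0640 × 7.12) = 0.403 / 1.456 = 0.2768 g VSS per g soluble BOD₅ removed.
Mass of soluble BOD₅ removed per day: Q(S₀ − S) = 14500 × 501.8 g/m³ = 7276 kg/d.
Net biomass production P_X = Y_obs × Q·(S₀ − S) = 0.2768 × 7276 = 2014 kg VSS/d.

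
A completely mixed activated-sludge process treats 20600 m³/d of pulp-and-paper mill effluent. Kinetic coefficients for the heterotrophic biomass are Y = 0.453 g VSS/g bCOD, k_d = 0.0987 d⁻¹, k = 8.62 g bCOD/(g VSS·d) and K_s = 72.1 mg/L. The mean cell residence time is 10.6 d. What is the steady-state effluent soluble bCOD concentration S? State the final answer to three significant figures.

Effluent substrate depends only on kinetics and SRT: S = K_s(1 + k_d θ_c) / [θ_c(Yk − k_d) − 1] = 72.1 × (1 + 0.0987 × 10.6) / [10.6 × (0.453 × 8.62 − 0.0987) − 1] = 147.5 / 39.35 = 3.750 mg/L.

S ≈ 3.75 mg/L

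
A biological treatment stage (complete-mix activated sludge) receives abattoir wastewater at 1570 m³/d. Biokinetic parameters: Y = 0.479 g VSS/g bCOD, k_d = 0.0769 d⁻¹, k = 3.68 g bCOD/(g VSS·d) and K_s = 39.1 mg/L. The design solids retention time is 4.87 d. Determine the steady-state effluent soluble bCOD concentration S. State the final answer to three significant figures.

For a completely mixed reactor with recycle the Lawrence–McCarty relation gives S = K_s·(1 + k_d·θ_c) / [θ_c·(Y·k − k_d) − 1] = 39.1 × (1 + 0.0769 × 4.87) / [4.87 × (0.479 × 3.68 − 0.0769) − 1] = 53.74 / 7.210 = 7.454 mg/L.

S ≈ 7.45 mg/L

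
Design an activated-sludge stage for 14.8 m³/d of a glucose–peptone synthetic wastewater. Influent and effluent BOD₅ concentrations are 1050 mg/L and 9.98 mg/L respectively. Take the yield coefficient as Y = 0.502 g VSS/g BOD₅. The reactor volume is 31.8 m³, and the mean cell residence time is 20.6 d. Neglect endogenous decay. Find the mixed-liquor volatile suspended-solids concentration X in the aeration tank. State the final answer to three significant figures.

X ≈ 5010 mg/L

From V·X = Y·Q·(S₀ − S)·θ_c (decay neglected): X = 0.502 × 14.8 × (1050 − 9.98) × 20.6 / 31.8 = 5005 mg/L.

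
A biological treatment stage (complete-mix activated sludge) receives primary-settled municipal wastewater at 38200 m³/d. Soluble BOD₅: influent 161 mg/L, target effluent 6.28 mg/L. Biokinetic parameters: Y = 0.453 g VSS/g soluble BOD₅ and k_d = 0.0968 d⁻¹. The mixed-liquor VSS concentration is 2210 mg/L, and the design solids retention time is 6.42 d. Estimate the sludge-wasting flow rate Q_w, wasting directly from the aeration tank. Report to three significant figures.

Q_w ≈ 747 m³/d

From the SRT design equation V = Y Q (S₀−S) θ_c / [X (1 + k_d θ_c)] = 0.453 × 38200 × (161 − 6.28) × 6.42 / [2210 × (1 + 0.0968 × 6.42)] = 1.72×10^7 / 3583 = 4797 m³.
Wasting from the aeration tank: Q_w = V / θ_c = 4797 / 6.42 = 747.2 m³/d.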